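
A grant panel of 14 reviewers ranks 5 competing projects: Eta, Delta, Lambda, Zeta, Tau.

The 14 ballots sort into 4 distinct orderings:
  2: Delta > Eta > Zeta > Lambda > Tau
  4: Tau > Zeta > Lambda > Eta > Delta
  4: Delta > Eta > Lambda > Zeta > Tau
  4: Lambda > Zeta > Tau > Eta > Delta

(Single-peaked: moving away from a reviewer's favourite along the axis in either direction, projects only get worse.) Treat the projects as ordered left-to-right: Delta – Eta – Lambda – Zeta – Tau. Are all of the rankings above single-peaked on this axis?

Axis positions: Delta=1, Eta=2, Lambda=3, Zeta=4, Tau=5.
Faction 1: ranking walks positions 1-2-4-3-5; Zeta is ranked above Lambda even though Lambda lies between Zeta and the peak Delta on the axis — preferences dip and rise again. Not single-peaked.
Faction 2 (peak Tau at position 5): ranking walks positions 5-4-3-2-1, expanding outward from the peak — single-peaked.
Faction 3 (peak Delta at position 1): ranking walks positions 1-2-3-4-5, expanding outward from the peak — single-peaked.
Faction 4 (peak Lambda at position 3): ranking walks positions 3-4-5-2-1, expanding outward from the peak — single-peaked.
Faction 1 violates single-peakedness, so the profile is not single-peaked on this axis.

no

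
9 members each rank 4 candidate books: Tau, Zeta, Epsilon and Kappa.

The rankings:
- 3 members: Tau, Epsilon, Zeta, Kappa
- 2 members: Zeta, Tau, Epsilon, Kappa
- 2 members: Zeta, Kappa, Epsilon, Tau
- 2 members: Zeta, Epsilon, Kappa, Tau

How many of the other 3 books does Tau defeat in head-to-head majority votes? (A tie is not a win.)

Tau against each rival (9 members):
Tau vs Zeta: Zeta, 6–3.
Tau–Epsilon: Tau 5–4.
Tau vs Kappa: Tau preferred on 3+2 = 5 ballots; Tau wins 5–4.
Tau beats Epsilon, Kappa; loses to Zeta — 2 pairwise wins.

2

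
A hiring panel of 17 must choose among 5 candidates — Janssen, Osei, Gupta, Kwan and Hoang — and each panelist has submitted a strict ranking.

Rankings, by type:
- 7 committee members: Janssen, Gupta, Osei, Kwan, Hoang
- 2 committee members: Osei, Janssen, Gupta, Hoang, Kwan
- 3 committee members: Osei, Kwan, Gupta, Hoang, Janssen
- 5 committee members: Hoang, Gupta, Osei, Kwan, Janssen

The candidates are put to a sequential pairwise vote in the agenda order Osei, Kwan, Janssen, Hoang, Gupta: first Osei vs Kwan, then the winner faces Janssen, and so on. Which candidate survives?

Gupta

Round 1: Osei vs Kwan — 17–0, Osei advances.
Round 2: Osei vs Janssen — 10–7, Osei advances.
Round 3: Osei vs Hoang — 12–5, Osei advances.
Round 4: Osei vs Gupta — 5–12, Gupta advances.
The agenda winner is Gupta.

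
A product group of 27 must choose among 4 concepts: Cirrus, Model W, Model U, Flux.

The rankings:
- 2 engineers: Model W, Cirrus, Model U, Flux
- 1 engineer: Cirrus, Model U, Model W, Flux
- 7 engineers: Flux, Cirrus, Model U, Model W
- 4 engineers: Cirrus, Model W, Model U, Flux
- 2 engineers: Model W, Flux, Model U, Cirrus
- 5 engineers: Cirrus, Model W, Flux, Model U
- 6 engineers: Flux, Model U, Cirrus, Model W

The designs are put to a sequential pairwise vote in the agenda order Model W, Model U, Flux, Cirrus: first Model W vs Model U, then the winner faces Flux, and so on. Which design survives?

Round 1: Model W vs Model U — 13–14, Model U advances.
Round 2: Model U vs Flux — 7–20, Flux advances.
Round 3: Flux vs Cirrus — 15–12, Flux advances.
The agenda winner is Flux.

Flux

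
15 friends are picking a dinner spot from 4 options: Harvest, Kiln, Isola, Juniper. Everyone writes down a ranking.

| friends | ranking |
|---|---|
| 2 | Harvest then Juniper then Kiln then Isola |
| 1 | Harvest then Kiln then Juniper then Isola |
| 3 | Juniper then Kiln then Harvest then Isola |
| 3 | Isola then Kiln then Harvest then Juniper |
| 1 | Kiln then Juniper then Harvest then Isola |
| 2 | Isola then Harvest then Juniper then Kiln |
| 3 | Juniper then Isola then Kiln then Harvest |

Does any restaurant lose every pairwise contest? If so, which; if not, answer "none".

none

Pairwise majorities:
Harvest vs Kiln: 2+1+2 = 5 for Harvest, 10 for Kiln — Kiln by 10–5.
Harvest vs Isola: 7 to 8, Isola.
Harvest vs Juniper: Harvest is ranked higher on 2+1+3+2 = 8 ballots, Juniper on 7. Harvest wins 8–7.
Kiln vs Isola: 7 to 8, Isola.
Kiln–Juniper: Juniper 10–5.
Isola–Juniper: Juniper 10–5.
Each restaurant has at least one pairwise win (Harvest beats Juniper; Kiln beats Harvest; Isola beats Harvest; Juniper beats Kiln) — no Condorcet loser.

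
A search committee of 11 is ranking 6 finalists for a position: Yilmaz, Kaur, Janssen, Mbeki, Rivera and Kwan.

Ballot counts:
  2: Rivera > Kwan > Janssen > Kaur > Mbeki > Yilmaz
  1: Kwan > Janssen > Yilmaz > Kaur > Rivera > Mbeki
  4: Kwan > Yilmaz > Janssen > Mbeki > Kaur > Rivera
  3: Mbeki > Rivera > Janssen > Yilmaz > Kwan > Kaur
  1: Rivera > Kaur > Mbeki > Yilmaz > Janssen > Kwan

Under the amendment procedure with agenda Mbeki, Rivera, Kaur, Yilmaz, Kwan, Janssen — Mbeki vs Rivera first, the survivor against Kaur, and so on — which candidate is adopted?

Round 1: Mbeki vs Rivera — 7–4, Mbeki advances.
Round 2: Mbeki vs Kaur — 7–4, Mbeki advances.
Round 3: Mbeki vs Yilmaz — 6–5, Mbeki advances.
Round 4: Mbeki vs Kwan — 4–7, Kwan advances.
Round 5: Kwan vs Janssen — 7–4, Kwan advances.
Kwan survives the agenda.

Kwan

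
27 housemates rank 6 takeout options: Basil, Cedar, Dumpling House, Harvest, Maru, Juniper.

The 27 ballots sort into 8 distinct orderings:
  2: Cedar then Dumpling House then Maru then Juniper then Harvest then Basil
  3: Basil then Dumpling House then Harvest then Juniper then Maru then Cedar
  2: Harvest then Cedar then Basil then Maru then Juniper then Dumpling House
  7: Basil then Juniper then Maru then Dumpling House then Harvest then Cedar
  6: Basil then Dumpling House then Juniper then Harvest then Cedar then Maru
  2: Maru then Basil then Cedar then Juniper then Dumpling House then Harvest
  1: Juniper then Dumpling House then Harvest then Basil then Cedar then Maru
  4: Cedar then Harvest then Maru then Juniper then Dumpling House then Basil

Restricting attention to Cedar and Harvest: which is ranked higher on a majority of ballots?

Harvest

Ballots ranking Cedar above Harvest: 2 + 2 + 4 = 8.
Ballots ranking Harvest above Cedar: 27 − 8 = 19.
Harvest wins the head-to-head 19–8.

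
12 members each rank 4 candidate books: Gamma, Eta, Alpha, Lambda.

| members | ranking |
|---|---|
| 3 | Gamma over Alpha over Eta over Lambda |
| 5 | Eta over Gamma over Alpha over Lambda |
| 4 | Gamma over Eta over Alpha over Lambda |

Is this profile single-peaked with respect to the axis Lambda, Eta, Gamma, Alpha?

Axis positions: Lambda=1, Eta=2, Gamma=3, Alpha=4.
Faction 1 (peak Gamma at position 3): ranking walks positions 3-4-2-1, expanding outward from the peak — single-peaked.
Faction 2 (peak Eta at position 2): ranking walks positions 2-3-4-1, expanding outward from the peak — single-peaked.
Faction 3 (peak Gamma at position 3): ranking walks positions 3-2-4-1, expanding outward from the peak — single-peaked.
Every ranking is single-peaked on this axis.

yes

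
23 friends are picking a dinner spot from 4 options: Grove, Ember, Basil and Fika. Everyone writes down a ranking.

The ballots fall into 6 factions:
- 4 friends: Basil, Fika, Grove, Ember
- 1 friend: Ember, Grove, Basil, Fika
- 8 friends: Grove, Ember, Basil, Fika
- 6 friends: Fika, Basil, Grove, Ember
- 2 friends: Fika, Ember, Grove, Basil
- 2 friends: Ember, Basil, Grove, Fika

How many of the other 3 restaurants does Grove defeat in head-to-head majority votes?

1

Grove against each rival (23 friends):
Grove vs Ember: Grove, 18–5.
Grove vs Basil: Basil, 12–11.
Grove vs Fika: 11 to 12, Fika.
Grove beats Ember; loses to Basil, Fika — 1 pairwise win.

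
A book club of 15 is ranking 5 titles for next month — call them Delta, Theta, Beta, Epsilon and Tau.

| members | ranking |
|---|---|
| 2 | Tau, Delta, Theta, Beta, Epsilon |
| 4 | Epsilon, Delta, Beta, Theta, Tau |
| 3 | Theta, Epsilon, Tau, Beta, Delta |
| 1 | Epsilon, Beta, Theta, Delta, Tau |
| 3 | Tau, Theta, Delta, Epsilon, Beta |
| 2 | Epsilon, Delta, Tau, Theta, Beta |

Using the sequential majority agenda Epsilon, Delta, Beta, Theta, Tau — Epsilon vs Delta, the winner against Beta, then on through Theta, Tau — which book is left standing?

Round 1: Epsilon vs Delta — 10–5, Epsilon advances.
Round 2: Epsilon vs Beta — 13–2, Epsilon advances.
Round 3: Epsilon vs Theta — 7–8, Theta advances.
Round 4: Theta vs Tau — 8–7, Theta advances.
Theta survives the agenda.

Theta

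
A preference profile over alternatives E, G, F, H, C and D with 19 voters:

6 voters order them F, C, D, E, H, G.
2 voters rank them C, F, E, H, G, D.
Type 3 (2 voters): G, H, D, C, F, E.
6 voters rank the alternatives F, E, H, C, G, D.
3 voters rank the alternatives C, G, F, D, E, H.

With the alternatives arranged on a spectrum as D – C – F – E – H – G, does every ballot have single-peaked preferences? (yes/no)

no

Axis positions: D=1, C=2, F=3, E=4, H=5, G=6.
Type 1 (peak F at position 3): ranking walks positions 3-2-1-4-5-6, expanding outward from the peak — single-peaked.
Type 2 (peak C at position 2): ranking walks positions 2-3-4-5-6-1, expanding outward from the peak — single-peaked.
Type 3: ranking walks positions 6-5-1-2-3-4; D is ranked above E even though E lies between D and the peak G on the axis — preferences dip and rise again. Not single-peaked.
Type 4 (peak F at position 3): ranking walks positions 3-4-5-2-6-1, expanding outward from the peak — single-peaked.
Type 5: ranking walks positions 2-6-3-1-4-5; G is ranked above F even though F lies between G and the peak C on the axis — preferences dip and rise again. Not single-peaked.
Type 3 violates single-peakedness, so the profile is not single-peaked on this axis.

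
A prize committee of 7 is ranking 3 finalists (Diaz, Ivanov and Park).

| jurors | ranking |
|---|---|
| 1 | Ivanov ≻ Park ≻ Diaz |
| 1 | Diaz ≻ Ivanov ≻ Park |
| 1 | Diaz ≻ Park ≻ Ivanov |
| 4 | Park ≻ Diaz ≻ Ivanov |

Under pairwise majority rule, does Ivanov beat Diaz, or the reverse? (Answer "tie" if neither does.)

Ballots ranking Ivanov above Diaz: 1.
Ballots ranking Diaz above Ivanov: 7 − 1 = 6.
Diaz wins the head-to-head 6–1.

Diaz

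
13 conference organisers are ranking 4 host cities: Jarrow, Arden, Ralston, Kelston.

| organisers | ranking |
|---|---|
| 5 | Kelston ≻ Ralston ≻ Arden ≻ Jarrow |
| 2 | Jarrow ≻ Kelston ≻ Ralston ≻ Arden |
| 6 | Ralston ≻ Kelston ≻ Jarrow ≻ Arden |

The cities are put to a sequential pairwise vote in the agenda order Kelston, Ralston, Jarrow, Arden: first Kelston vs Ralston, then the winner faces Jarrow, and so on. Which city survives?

Kelston

Round 1: Kelston vs Ralston — 7–6, Kelston advances.
Round 2: Kelston vs Jarrow — 11–2, Kelston advances.
Round 3: Kelston vs Arden — 13–0, Kelston advances.
The agenda winner is Kelston.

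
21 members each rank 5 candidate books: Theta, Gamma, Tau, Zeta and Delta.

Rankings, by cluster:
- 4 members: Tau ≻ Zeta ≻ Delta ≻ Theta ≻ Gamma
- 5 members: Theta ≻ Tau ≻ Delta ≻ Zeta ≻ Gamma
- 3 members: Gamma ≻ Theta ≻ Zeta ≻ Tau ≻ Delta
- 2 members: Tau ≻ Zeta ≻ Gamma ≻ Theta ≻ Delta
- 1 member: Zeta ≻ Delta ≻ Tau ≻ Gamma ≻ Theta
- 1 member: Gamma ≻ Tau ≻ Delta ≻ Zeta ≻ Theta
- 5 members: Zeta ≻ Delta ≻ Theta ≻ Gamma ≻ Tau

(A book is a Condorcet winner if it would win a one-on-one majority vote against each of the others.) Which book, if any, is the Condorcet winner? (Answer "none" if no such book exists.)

none

Pairwise majorities:
Theta–Gamma: Theta 14–7.
Theta vs Tau: Theta, 13–8.
Theta vs Zeta: Zeta wins 13–8.
Theta vs Delta: Delta wins 11–10.
Gamma–Tau: Tau 12–9.
Gamma vs Zeta: Zeta wins 17–4.
Gamma vs Delta: Delta wins 15–6.
Tau–Zeta: Tau 12–9.
Tau vs Delta: Tau wins 15–6.
Zeta vs Delta: Zeta, 15–6.
No book is unbeaten: Theta loses to Zeta; Gamma loses to Theta; Tau loses to Theta; Zeta loses to Tau; Delta loses to Tau. In particular Theta → Tau → Zeta → Theta is a majority cycle — no Condorcet winner exists.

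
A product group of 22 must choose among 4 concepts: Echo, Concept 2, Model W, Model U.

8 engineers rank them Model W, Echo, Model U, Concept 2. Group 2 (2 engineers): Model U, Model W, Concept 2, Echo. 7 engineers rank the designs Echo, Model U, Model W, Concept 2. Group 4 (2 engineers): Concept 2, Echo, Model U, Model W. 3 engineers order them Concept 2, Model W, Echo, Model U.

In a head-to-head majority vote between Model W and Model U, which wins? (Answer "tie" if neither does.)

Ballots ranking Model W above Model U: 8 + 3 = 11.
Ballots ranking Model U above Model W: 22 − 11 = 11.
11–11: the pair ties.

tie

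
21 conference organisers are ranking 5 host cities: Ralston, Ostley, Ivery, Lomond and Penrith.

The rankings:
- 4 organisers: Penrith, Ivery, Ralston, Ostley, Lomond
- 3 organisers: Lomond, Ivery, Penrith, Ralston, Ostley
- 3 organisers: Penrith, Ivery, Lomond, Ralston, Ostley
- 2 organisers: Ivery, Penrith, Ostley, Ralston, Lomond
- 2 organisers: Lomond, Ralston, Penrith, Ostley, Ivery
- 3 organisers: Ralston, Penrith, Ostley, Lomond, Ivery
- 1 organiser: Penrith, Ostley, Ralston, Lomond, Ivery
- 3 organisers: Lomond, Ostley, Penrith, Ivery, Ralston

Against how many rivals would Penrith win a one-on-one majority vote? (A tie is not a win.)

Penrith against each rival (21 organisers):
Penrith vs Ralston: Penrith wins 16–5.
Penrith vs Ostley: 18 to 3, Penrith.
Penrith vs Ivery: 16 to 5, Penrith.
Penrith vs Lomond: Penrith, 13–8.
Penrith beats Ralston, Ostley, Ivery, Lomond — 4 pairwise wins.

4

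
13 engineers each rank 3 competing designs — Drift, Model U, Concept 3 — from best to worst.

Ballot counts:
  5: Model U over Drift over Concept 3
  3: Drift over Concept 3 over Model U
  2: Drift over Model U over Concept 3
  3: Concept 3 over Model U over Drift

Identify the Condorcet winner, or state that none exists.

Head-to-head results (13 engineers):
Drift vs Model U: Drift preferred on 3+2 = 5 ballots; Model U wins 8–5.
Drift vs Concept 3: 10 to 3, Drift.
Model U vs Concept 3: 7 to 6, Model U.
Model U beats each of Drift, Concept 3 — Model U is the Condorcet winner.

Model U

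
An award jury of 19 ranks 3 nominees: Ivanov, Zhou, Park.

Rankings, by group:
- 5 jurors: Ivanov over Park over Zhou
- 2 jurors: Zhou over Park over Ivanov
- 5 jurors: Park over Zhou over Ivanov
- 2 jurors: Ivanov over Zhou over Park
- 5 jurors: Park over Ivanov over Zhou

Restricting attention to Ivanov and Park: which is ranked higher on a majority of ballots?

Ballots ranking Ivanov above Park: 5 + 2 = 7.
Ballots ranking Park above Ivanov: 19 − 7 = 12.
Park wins the head-to-head 12–7.

Park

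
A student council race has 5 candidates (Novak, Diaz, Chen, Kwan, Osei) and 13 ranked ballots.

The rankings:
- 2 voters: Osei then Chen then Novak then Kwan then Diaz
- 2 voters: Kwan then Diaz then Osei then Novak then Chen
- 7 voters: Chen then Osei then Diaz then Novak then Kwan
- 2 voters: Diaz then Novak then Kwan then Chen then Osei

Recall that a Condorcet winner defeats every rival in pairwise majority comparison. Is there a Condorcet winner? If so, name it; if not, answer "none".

Chen

Pairwise majorities:
Novak–Diaz: Diaz 11–2.
Novak vs Chen: Chen, 9–4.
Novak vs Kwan: Novak, 11–2.
Novak–Osei: Osei 11–2.
Diaz vs Chen: Chen wins 9–4.
Diaz vs Kwan: Diaz wins 9–4.
Diaz vs Osei: Osei, 9–4.
Chen vs Kwan: Chen, 9–4.
Chen–Osei: Chen 9–4.
Kwan vs Osei: Osei wins 9–4.
Chen wins every pairwise contest, so Chen is the Condorcet winner.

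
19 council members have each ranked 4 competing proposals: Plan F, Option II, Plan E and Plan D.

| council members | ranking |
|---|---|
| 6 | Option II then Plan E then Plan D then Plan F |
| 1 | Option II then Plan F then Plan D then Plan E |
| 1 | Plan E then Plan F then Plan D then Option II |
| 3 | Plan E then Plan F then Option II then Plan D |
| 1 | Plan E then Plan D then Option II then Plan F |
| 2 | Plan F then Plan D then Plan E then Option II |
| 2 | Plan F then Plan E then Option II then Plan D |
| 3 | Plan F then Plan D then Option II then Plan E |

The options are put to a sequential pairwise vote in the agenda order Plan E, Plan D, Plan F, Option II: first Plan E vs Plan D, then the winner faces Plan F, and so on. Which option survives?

Option II

Round 1: Plan E vs Plan D — 13–6, Plan E advances.
Round 2: Plan E vs Plan F — 11–8, Plan E advances.
Round 3: Plan E vs Option II — 9–10, Option II advances.
Option II survives the agenda.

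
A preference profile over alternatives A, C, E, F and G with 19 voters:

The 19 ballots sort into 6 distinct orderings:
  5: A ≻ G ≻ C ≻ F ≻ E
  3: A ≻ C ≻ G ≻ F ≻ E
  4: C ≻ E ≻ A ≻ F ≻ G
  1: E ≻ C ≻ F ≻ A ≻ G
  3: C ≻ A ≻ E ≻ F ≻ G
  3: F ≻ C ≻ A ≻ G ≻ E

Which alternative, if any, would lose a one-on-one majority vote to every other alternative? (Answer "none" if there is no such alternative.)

E

Head-to-head results (19 voters):
A vs C: 8 to 11, C.
A vs E: A is ranked higher on 5+3+3+3 = 14 ballots, E on 5. A wins 14–5.
A–F: A 15–4.
A vs G: A preferred on 5+3+4+1+3+3 = 19 ballots; A wins 19–0.
C vs E: 18 to 1, C.
C vs F: 5+3+4+1+3 = 16 for C, 3 for F — C by 16–3.
C vs G: 14 to 5, C.
E vs F: F, 11–8.
E vs G: E preferred on 4+1+3 = 8 ballots; G wins 11–8.
F vs G: F, 11–8.
E loses to every other alternative — it is the Condorcet loser.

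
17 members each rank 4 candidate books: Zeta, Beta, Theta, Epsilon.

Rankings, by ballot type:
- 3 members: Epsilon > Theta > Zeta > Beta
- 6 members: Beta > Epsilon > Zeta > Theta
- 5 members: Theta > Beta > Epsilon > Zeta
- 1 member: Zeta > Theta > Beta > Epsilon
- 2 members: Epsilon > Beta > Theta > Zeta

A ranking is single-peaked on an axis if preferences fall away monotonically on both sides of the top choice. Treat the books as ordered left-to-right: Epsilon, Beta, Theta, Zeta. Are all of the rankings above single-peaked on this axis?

no

Axis positions: Epsilon=1, Beta=2, Theta=3, Zeta=4.
Ballot type 1: ranking walks positions 1-3-4-2; Theta is ranked above Beta even though Beta lies between Theta and the peak Epsilon on the axis — preferences dip and rise again. Not single-peaked.
Ballot type 2: ranking walks positions 2-1-4-3; Zeta is ranked above Theta even though Theta lies between Zeta and the peak Beta on the axis — preferences dip and rise again. Not single-peaked.
Ballot type 3 (peak Theta at position 3): ranking walks positions 3-2-1-4, expanding outward from the peak — single-peaked.
Ballot type 4 (peak Zeta at position 4): ranking walks positions 4-3-2-1, expanding outward from the peak — single-peaked.
Ballot type 5 (peak Epsilon at position 1): ranking walks positions 1-2-3-4, expanding outward from the peak — single-peaked.
Ballot type 1 violates single-peakedness, so the profile is not single-peaked on this axis.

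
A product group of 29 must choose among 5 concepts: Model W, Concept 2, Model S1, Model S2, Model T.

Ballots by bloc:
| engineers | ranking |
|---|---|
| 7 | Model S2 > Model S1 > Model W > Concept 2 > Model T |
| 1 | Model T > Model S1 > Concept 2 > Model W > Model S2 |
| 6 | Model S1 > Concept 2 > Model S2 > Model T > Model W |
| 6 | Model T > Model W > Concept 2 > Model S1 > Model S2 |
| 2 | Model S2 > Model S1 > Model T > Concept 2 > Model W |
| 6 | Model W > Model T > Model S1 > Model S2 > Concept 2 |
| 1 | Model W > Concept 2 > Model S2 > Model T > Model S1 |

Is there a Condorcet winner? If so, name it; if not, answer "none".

Model S1

Pairwise majorities:
Model W vs Concept 2: Model W, 20–9.
Model W–Model S1: Model S1 16–13.
Model W–Model S2: Model S2 15–14.
Model W–Model T: Model T 15–14.
Concept 2 vs Model S1: Model S1 wins 22–7.
Concept 2–Model S2: Model S2 15–14.
Concept 2 vs Model T: Model T wins 15–14.
Model S1 vs Model S2: Model S1, 19–10.
Model S1 vs Model T: Model S1, 15–14.
Model S2 vs Model T: Model S2 wins 16–13.
Model S1 wins every pairwise contest, so Model S1 is the Condorcet winner.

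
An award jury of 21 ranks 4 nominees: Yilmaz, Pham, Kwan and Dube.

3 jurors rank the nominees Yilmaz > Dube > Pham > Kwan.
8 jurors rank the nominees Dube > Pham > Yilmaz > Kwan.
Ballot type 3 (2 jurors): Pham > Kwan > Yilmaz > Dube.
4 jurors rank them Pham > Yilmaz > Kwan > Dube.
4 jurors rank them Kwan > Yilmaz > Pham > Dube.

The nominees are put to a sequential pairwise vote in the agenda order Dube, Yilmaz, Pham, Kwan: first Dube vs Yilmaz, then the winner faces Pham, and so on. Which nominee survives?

Pham

Round 1: Dube vs Yilmaz — 8–13, Yilmaz advances.
Round 2: Yilmaz vs Pham — 7–14, Pham advances.
Round 3: Pham vs Kwan — 17–4, Pham advances.
Pham survives the agenda.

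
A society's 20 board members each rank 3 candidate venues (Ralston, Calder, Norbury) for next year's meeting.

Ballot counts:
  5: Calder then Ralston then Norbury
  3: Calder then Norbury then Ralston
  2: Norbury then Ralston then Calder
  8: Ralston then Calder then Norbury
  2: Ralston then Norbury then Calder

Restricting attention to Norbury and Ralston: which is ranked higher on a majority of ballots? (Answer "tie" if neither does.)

Ballots ranking Norbury above Ralston: 3 + 2 = 5.
Ballots ranking Ralston above Norbury: 20 − 5 = 15.
Ralston wins the head-to-head 15–5.

Ralston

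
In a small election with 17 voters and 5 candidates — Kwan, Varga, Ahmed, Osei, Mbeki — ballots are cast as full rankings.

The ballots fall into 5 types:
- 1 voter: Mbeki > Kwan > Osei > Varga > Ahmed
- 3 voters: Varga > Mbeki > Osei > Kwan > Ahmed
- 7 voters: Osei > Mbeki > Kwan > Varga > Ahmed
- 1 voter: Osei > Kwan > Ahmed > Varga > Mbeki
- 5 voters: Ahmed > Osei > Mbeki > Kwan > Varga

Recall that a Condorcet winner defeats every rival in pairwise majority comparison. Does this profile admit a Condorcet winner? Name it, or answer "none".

Head-to-head results (17 voters):
Kwan vs Varga: Kwan wins 14–3.
Kwan–Ahmed: Kwan 12–5.
Kwan vs Osei: Osei, 16–1.
Kwan–Mbeki: Mbeki 16–1.
Varga–Ahmed: Varga 11–6.
Varga vs Osei: Osei, 14–3.
Varga–Mbeki: Mbeki 13–4.
Ahmed–Osei: Osei 12–5.
Ahmed–Mbeki: Mbeki 11–6.
Osei–Mbeki: Osei 13–4.
Only Osei has no losses; Osei is the Condorcet winner.

Osei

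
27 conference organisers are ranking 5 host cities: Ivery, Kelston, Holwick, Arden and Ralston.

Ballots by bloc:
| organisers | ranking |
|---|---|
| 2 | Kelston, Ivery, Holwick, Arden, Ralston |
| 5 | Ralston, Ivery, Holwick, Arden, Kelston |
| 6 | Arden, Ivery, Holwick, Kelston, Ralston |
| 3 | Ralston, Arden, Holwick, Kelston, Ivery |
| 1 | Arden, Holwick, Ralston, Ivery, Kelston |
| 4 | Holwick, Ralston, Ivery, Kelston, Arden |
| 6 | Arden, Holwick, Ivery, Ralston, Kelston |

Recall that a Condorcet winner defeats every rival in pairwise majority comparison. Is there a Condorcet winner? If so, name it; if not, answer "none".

Check each pair by majority over 27 ballots:
Ivery vs Kelston: Ivery, 22–5.
Ivery vs Holwick: Holwick, 14–13.
Ivery–Arden: Arden 16–11.
Ivery–Ralston: Ivery 14–13.
Kelston vs Holwick: Holwick wins 25–2.
Kelston vs Arden: Arden, 21–6.
Kelston–Ralston: Ralston 19–8.
Holwick–Arden: Arden 16–11.
Holwick vs Ralston: Holwick, 19–8.
Arden vs Ralston: Arden, 15–12.
Arden beats each of Ivery, Kelston, Holwick, Ralston — Arden is the Condorcet winner.

Arden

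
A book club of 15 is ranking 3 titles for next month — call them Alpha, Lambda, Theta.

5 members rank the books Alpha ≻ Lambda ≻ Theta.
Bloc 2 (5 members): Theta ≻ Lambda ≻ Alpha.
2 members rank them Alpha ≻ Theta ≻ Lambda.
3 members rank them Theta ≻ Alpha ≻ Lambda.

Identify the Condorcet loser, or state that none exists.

Head-to-head results (15 members):
Alpha vs Lambda: Alpha, 10–5.
Alpha vs Theta: Alpha is ranked higher on 5+2 = 7 ballots, Theta on 8. Theta wins 8–7.
Lambda vs Theta: 5 for Lambda, 10 for Theta — Theta by 10–5.
Lambda is beaten in every head-to-head and is the Condorcet loser.

Lambda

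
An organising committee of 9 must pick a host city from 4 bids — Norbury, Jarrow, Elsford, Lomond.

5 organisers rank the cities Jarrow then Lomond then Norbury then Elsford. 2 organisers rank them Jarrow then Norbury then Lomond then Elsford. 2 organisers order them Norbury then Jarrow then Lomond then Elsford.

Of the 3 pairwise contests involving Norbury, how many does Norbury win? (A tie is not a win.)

Norbury against each rival (9 organisers):
Norbury vs Jarrow: Norbury preferred on 2 ballots; Jarrow wins 7–2.
Norbury vs Elsford: 5+2+2 = 9 for Norbury, 0 for Elsford — Norbury by 9–0.
Norbury vs Lomond: Lomond, 5–4.
Norbury beats Elsford; loses to Jarrow, Lomond — 1 pairwise win.

1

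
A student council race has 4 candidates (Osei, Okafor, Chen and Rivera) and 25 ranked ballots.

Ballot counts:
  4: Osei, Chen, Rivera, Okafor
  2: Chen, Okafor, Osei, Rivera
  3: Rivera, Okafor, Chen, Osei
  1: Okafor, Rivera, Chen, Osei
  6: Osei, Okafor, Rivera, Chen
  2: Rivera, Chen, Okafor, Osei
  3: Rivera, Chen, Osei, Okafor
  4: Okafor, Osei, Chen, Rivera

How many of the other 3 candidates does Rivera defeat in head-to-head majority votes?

Rivera against each rival (25 voters):
Rivera–Osei: Osei 16–9.
Rivera vs Okafor: Rivera is ranked higher on 4+3+2+3 = 12 ballots, Okafor on 13. Okafor wins 13–12.
Rivera vs Chen: 3+1+6+2+3 = 15 for Rivera, 10 for Chen — Rivera by 15–10.
Rivera beats Chen; loses to Osei, Okafor — 1 pairwise win.

1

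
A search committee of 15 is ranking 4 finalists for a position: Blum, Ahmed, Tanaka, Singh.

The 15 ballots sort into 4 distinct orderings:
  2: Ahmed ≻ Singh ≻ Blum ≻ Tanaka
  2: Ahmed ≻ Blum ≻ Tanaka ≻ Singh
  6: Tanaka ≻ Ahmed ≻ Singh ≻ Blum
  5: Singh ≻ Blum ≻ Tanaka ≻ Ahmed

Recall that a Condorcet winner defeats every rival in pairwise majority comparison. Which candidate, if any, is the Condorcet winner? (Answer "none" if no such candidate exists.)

none

Head-to-head results (15 committee members):
Blum vs Ahmed: 5 to 10, Ahmed.
Blum vs Tanaka: 2+2+5 = 9 for Blum, 6 for Tanaka — Blum by 9–6.
Blum vs Singh: 2 to 13, Singh.
Ahmed vs Tanaka: 4 to 11, Tanaka.
Ahmed vs Singh: 2+2+6 = 10 for Ahmed, 5 for Singh — Ahmed by 10–5.
Tanaka vs Singh: 8 to 7, Tanaka.
No candidate is unbeaten: Blum loses to Ahmed; Ahmed loses to Tanaka; Tanaka loses to Blum; Singh loses to Ahmed. In particular Blum > Tanaka > Ahmed > Blum is a majority cycle — no Condorcet winner exists.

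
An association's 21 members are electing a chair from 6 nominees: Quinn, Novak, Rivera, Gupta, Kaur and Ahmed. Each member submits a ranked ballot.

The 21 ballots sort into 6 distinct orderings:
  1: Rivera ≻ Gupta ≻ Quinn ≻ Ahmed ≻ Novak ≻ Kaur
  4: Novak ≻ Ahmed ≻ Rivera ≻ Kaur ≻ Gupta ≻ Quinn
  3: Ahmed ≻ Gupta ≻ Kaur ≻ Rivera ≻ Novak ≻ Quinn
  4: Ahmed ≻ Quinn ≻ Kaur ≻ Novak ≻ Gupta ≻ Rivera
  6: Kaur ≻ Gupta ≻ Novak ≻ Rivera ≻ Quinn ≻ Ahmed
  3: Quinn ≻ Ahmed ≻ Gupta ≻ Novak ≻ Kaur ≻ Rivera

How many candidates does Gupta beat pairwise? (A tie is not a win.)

3

Gupta against each rival (21 voters):
Gupta vs Quinn: Gupta preferred on 1+4+3+6 = 14 ballots; Gupta wins 14–7.
Gupta vs Novak: Gupta preferred on 1+3+6+3 = 13 ballots; Gupta wins 13–8.
Gupta–Rivera: Gupta 16–5.
Gupta–Kaur: Kaur 14–7.
Gupta vs Ahmed: Ahmed wins 14–7.
Gupta beats Quinn, Novak, Rivera; loses to Kaur, Ahmed — 3 pairwise wins.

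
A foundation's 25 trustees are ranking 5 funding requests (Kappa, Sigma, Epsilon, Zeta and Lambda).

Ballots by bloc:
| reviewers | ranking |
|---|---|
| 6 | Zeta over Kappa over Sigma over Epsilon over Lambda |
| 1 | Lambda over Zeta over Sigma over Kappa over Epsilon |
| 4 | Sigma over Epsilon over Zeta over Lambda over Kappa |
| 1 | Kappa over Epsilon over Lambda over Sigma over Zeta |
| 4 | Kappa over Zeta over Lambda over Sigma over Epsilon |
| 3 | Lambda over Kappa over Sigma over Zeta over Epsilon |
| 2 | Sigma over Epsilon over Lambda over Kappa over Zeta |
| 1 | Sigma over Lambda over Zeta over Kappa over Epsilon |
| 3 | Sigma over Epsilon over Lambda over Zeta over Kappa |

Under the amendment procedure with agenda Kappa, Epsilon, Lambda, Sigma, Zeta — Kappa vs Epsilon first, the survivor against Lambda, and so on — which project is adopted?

Sigma

Round 1: Kappa vs Epsilon — 16–9, Kappa advances.
Round 2: Kappa vs Lambda — 11–14, Lambda advances.
Round 3: Lambda vs Sigma — 9–16, Sigma advances.
Round 4: Sigma vs Zeta — 14–11, Sigma advances.
Sigma survives the agenda.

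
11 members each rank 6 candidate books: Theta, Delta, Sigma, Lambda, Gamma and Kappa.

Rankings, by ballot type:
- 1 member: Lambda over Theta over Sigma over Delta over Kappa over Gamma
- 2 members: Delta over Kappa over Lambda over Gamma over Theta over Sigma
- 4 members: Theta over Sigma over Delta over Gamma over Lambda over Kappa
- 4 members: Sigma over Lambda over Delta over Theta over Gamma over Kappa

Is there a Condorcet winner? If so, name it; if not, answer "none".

Pairwise majorities:
Theta vs Delta: Delta, 6–5.
Theta vs Sigma: Theta is ranked higher on 1+2+4 = 7 ballots, Sigma on 4. Theta wins 7–4.
Theta vs Lambda: Theta preferred on 4 ballots; Lambda wins 7–4.
Theta vs Gamma: 9 to 2, Theta.
Theta vs Kappa: Theta wins 9–2.
Delta vs Sigma: Sigma, 9–2.
Delta vs Lambda: 6 to 5, Delta.
Delta vs Gamma: Delta wins 11–0.
Delta vs Kappa: 1+2+4+4 = 11 for Delta, 0 for Kappa — Delta by 11–0.
Sigma vs Lambda: 4+4 = 8 for Sigma, 3 for Lambda — Sigma by 8–3.
Sigma vs Gamma: Sigma preferred on 1+4+4 = 9 ballots; Sigma wins 9–2.
Sigma vs Kappa: Sigma, 9–2.
Lambda vs Gamma: Lambda wins 7–4.
Lambda vs Kappa: 1+4+4 = 9 for Lambda, 2 for Kappa — Lambda by 9–2.
Gamma–Kappa: Gamma 8–3.
No book is unbeaten: Theta loses to Delta; Delta loses to Sigma; Sigma loses to Theta; Lambda loses to Delta; Gamma loses to Theta; Kappa loses to Theta. In particular Theta beats Sigma beats Delta beats Theta is a majority cycle — no Condorcet winner exists.

none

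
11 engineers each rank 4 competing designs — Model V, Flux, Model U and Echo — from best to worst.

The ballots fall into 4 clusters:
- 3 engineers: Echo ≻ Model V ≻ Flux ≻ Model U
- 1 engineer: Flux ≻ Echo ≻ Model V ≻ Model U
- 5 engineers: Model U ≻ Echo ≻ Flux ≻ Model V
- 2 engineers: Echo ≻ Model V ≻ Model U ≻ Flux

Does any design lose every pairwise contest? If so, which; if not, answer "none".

none

Head-to-head results (11 engineers):
Model V vs Flux: 3+2 = 5 for Model V, 6 for Flux — Flux by 6–5.
Model V vs Model U: Model V wins 6–5.
Model V vs Echo: Echo wins 11–0.
Flux vs Model U: Model U wins 7–4.
Flux vs Echo: Flux preferred on 1 ballot; Echo wins 10–1.
Model U–Echo: Echo 6–5.
No design is winless: Model V beats Model U; Flux beats Model V; Model U beats Flux; Echo beats Model V. There is no Condorcet loser.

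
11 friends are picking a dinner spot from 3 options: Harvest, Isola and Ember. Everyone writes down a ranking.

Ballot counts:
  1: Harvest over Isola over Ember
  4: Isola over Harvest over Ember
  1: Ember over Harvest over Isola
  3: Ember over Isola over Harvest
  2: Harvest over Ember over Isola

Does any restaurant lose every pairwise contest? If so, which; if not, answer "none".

Pairwise majorities:
Harvest vs Isola: 1+1+2 = 4 for Harvest, 7 for Isola — Isola by 7–4.
Harvest vs Ember: Harvest wins 7–4.
Isola–Ember: Ember 6–5.
Each restaurant has at least one pairwise win (Harvest beats Ember; Isola beats Harvest; Ember beats Isola) — no Condorcet loser.

none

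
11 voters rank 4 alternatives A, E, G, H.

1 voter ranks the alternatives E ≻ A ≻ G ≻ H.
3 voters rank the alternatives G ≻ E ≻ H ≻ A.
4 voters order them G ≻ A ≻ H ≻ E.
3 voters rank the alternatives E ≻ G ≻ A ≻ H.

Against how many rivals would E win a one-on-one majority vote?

2

E against each rival (11 voters):
E vs A: E is ranked higher on 1+3+3 = 7 ballots, A on 4. E wins 7–4.
E vs G: E preferred on 1+3 = 4 ballots; G wins 7–4.
E vs H: E wins 7–4.
E beats A, H; loses to G — 2 pairwise wins.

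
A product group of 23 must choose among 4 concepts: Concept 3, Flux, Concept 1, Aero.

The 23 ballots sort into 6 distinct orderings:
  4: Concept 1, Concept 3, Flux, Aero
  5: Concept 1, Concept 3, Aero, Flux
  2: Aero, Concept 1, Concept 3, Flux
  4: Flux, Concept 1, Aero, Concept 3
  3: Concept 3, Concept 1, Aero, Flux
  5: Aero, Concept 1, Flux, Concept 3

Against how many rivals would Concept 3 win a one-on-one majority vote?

Concept 3 against each rival (23 engineers):
Concept 3 vs Flux: 14 to 9, Concept 3.
Concept 3 vs Concept 1: Concept 3 is ranked higher on 3 ballots, Concept 1 on 20. Concept 1 wins 20–3.
Concept 3 vs Aero: Concept 3 wins 12–11.
Concept 3 beats Flux, Aero; loses to Concept 1 — 2 pairwise wins.

2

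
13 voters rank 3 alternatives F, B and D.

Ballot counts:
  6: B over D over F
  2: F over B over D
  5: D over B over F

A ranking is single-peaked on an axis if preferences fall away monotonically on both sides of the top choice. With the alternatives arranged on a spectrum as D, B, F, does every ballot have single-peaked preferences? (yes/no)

Axis positions: D=1, B=2, F=3.
Ballot type 1 (peak B at position 2): ranking walks positions 2-1-3, expanding outward from the peak — single-peaked.
Ballot type 2 (peak F at position 3): ranking walks positions 3-2-1, expanding outward from the peak — single-peaked.
Ballot type 3 (peak D at position 1): ranking walks positions 1-2-3, expanding outward from the peak — single-peaked.
Every ranking is single-peaked on this axis.

yes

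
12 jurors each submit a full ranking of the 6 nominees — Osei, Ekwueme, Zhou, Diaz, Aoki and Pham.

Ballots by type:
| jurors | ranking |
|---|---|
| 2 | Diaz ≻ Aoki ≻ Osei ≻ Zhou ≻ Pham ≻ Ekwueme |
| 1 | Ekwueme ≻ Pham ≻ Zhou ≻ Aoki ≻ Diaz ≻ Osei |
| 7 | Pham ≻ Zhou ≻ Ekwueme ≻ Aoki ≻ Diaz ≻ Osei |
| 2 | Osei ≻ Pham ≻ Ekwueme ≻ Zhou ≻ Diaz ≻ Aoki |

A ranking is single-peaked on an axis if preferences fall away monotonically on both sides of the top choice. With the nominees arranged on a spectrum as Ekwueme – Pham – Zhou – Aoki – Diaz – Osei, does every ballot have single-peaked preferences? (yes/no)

no

Axis positions: Ekwueme=1, Pham=2, Zhou=3, Aoki=4, Diaz=5, Osei=6.
Type 1 (peak Diaz at position 5): ranking walks positions 5-4-6-3-2-1, expanding outward from the peak — single-peaked.
Type 2 (peak Ekwueme at position 1): ranking walks positions 1-2-3-4-5-6, expanding outward from the peak — single-peaked.
Type 3 (peak Pham at position 2): ranking walks positions 2-3-1-4-5-6, expanding outward from the peak — single-peaked.
Type 4: ranking walks positions 6-2-1-3-5-4; Pham is ranked above Diaz even though Diaz lies between Pham and the peak Osei on the axis — preferences dip and rise again. Not single-peaked.
Type 4 violates single-peakedness, so the profile is not single-peaked on this axis.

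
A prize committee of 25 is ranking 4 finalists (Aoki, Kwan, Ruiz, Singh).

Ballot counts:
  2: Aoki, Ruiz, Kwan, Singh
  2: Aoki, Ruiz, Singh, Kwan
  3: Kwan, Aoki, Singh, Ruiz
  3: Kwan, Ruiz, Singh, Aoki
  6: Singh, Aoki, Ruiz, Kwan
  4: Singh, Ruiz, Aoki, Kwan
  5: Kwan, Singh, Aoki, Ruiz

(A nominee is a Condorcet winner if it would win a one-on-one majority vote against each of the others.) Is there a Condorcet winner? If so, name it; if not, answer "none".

none

Pairwise majorities:
Aoki–Kwan: Aoki 14–11.
Aoki vs Ruiz: Aoki wins 18–7.
Aoki vs Singh: 7 to 18, Singh.
Kwan vs Ruiz: 11 to 14, Ruiz.
Kwan vs Singh: Kwan is ranked higher on 2+3+3+5 = 13 ballots, Singh on 12. Kwan wins 13–12.
Ruiz–Singh: Singh 18–7.
Each nominee drops at least one matchup (Aoki loses to Singh; Kwan loses to Aoki; Ruiz loses to Aoki; Singh loses to Kwan); the cycle Aoki > Kwan > Singh > Aoki rules out a Condorcet winner.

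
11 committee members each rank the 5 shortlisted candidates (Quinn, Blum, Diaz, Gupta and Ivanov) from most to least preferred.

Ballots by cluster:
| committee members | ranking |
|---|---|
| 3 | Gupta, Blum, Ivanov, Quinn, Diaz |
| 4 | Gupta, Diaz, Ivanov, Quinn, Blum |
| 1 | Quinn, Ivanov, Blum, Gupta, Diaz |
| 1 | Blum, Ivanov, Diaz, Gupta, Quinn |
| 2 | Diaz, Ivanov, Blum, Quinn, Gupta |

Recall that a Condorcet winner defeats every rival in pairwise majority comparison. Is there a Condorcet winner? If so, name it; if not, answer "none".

Head-to-head results (11 committee members):
Quinn vs Blum: Quinn preferred on 4+1 = 5 ballots; Blum wins 6–5.
Quinn vs Diaz: 3+1 = 4 for Quinn, 7 for Diaz — Diaz by 7–4.
Quinn vs Gupta: 3 to 8, Gupta.
Quinn vs Ivanov: Quinn is ranked higher on 1 ballot, Ivanov on 10. Ivanov wins 10–1.
Blum vs Diaz: 3+1+1 = 5 for Blum, 6 for Diaz — Diaz by 6–5.
Blum vs Gupta: 1+1+2 = 4 for Blum, 7 for Gupta — Gupta by 7–4.
Blum vs Ivanov: 4 to 7, Ivanov.
Diaz vs Gupta: Diaz preferred on 1+2 = 3 ballots; Gupta wins 8–3.
Diaz vs Ivanov: 4+2 = 6 for Diaz, 5 for Ivanov — Diaz by 6–5.
Gupta vs Ivanov: 7 to 4, Gupta.
Gupta beats each of Quinn, Blum, Diaz, Ivanov — Gupta is the Condorcet winner.

Gupta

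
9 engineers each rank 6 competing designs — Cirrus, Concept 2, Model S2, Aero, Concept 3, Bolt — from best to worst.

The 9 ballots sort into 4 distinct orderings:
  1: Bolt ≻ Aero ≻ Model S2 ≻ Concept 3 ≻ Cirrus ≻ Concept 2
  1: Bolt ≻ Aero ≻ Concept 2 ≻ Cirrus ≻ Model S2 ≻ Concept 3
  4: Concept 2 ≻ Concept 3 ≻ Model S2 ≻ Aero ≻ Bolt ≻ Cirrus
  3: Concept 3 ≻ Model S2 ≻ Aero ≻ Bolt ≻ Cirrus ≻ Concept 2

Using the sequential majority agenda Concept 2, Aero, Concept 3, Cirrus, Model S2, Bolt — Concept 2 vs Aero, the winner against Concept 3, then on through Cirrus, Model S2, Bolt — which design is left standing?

Round 1: Concept 2 vs Aero — 4–5, Aero advances.
Round 2: Aero vs Concept 3 — 2–7, Concept 3 advances.
Round 3: Concept 3 vs Cirrus — 8–1, Concept 3 advances.
Round 4: Concept 3 vs Model S2 — 7–2, Concept 3 advances.
Round 5: Concept 3 vs Bolt — 7–2, Concept 3 advances.
The agenda winner is Concept 3.

Concept 3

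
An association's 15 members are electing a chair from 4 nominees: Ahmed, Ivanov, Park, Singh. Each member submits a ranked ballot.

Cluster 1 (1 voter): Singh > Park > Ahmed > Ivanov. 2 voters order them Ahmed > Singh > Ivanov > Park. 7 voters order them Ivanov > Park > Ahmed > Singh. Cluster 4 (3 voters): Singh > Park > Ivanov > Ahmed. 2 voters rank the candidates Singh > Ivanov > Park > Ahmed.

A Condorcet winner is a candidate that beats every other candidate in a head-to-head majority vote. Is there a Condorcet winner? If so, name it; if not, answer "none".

Pairwise majorities:
Ahmed vs Ivanov: Ahmed is ranked higher on 1+2 = 3 ballots, Ivanov on 12. Ivanov wins 12–3.
Ahmed vs Park: Park, 13–2.
Ahmed vs Singh: Ahmed wins 9–6.
Ivanov vs Park: Ivanov preferred on 2+7+2 = 11 ballots; Ivanov wins 11–4.
Ivanov–Singh: Singh 8–7.
Park vs Singh: Park is ranked higher on 7 ballots, Singh on 8. Singh wins 8–7.
No candidate is unbeaten: Ahmed loses to Ivanov; Ivanov loses to Singh; Park loses to Ivanov; Singh loses to Ahmed. In particular Ahmed beats Singh beats Ivanov beats Ahmed is a majority cycle — no Condorcet winner exists.

none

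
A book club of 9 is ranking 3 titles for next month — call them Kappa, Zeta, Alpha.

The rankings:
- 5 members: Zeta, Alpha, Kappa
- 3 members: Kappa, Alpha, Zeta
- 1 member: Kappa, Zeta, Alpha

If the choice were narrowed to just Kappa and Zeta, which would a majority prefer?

Ballots ranking Kappa above Zeta: 3 + 1 = 4.
Ballots ranking Zeta above Kappa: 9 − 4 = 5.
Zeta wins the head-to-head 5–4.

Zeta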